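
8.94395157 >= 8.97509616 False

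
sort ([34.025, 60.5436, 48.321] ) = [34.025, 48.321, 60.5436]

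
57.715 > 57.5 True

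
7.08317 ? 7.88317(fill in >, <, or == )<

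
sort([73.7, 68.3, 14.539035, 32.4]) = [14.539035, 32.4, 68.3, 73.7]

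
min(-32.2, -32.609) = -32.609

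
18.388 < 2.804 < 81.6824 False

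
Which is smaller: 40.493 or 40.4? 40.4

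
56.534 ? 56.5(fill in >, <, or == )>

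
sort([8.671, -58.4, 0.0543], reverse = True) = [8.671, 0.0543, -58.4]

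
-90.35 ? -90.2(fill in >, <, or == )<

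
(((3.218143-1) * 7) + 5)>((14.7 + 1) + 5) False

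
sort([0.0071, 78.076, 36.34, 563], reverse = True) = [563, 78.076, 36.34, 0.0071]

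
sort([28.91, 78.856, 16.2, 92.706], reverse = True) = [92.706, 78.856, 28.91, 16.2]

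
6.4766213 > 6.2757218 True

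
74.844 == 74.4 False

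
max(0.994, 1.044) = 1.044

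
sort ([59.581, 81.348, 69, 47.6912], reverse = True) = [81.348, 69, 59.581, 47.6912]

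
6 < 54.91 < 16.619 False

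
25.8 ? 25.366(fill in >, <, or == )>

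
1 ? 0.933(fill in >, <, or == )>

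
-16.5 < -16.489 True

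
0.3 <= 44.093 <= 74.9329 True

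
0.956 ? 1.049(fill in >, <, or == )<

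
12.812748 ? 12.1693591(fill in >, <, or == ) >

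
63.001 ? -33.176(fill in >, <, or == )>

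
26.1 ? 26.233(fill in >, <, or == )<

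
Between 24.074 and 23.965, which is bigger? 24.074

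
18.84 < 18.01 False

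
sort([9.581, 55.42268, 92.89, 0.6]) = [0.6, 9.581, 55.42268, 92.89]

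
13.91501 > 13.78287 True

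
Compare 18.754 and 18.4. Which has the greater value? 18.754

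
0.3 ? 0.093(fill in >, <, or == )>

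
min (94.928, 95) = 94.928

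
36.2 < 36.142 False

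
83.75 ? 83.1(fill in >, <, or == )>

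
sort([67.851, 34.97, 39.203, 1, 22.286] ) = [1, 22.286, 34.97, 39.203, 67.851]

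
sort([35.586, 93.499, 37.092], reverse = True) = [93.499, 37.092, 35.586]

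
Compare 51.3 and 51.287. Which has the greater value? 51.3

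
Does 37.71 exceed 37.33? Yes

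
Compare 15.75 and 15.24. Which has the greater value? 15.75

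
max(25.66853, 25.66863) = 25.66863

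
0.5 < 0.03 False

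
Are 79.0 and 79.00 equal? Yes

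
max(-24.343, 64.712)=64.712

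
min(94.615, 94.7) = 94.615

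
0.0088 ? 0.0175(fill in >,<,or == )<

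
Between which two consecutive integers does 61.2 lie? 61 and 62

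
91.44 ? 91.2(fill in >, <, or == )>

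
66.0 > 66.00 False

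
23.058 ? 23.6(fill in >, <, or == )<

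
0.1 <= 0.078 False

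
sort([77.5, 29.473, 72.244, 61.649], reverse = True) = [77.5, 72.244, 61.649, 29.473]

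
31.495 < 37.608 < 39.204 True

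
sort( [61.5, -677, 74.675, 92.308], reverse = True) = [92.308, 74.675, 61.5, -677]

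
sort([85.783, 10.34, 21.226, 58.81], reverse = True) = [85.783, 58.81, 21.226, 10.34]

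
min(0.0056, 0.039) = 0.0056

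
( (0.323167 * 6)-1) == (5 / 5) False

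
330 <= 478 True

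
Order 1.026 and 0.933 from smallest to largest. 0.933, 1.026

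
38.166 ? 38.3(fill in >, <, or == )<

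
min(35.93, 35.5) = 35.5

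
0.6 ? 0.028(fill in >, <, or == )>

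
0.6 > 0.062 True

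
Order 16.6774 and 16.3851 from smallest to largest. 16.3851, 16.6774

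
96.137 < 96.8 True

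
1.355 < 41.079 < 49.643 True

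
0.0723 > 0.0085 True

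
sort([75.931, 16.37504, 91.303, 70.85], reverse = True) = [91.303, 75.931, 70.85, 16.37504]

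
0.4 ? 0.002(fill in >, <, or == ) >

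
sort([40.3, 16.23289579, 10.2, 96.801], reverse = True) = [96.801, 40.3, 16.23289579, 10.2]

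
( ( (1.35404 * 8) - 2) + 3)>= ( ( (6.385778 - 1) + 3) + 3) True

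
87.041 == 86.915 False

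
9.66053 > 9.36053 True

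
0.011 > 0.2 False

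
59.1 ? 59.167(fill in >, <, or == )<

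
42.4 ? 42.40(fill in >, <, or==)==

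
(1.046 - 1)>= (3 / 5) False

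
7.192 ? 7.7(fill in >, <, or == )<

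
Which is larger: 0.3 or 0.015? 0.3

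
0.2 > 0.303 False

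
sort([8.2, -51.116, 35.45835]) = [-51.116, 8.2, 35.45835]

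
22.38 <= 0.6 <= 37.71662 False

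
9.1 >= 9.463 False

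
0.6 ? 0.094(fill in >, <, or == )>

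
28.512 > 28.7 False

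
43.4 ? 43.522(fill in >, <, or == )<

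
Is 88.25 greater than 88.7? No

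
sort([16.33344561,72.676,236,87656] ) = [16.33344561,72.676,236,87656]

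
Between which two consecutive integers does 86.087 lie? 86 and 87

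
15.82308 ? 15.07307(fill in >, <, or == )>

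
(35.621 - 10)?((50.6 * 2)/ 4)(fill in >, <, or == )>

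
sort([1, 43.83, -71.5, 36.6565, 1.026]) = [-71.5, 1, 1.026, 36.6565, 43.83]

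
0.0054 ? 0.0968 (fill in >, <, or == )<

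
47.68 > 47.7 False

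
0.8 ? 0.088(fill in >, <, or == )>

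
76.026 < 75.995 False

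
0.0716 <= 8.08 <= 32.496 True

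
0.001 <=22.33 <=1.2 False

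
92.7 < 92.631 False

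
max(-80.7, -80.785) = -80.7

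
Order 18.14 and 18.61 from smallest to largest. 18.14, 18.61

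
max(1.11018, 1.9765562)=1.9765562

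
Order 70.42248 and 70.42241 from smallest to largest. 70.42241, 70.42248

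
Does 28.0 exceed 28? No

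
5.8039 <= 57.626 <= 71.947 True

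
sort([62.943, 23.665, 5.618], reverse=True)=[62.943, 23.665, 5.618]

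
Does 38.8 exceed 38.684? Yes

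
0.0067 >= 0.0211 False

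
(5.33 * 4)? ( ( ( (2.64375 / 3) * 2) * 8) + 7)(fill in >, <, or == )>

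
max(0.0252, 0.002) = 0.0252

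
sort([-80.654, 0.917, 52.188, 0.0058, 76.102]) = [-80.654, 0.0058, 0.917, 52.188, 76.102]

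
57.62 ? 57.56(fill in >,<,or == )>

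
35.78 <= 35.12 False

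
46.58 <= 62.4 True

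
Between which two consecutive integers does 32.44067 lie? 32 and 33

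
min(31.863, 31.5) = 31.5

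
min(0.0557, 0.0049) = 0.0049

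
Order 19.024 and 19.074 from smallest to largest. 19.024, 19.074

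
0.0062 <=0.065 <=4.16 True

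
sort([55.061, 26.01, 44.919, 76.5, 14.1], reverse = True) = [76.5, 55.061, 44.919, 26.01, 14.1]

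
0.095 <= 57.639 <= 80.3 True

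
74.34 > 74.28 True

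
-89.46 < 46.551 True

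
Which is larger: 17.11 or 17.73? 17.73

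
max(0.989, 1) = 1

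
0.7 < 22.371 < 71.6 True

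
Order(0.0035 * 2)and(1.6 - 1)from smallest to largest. (0.0035 * 2), (1.6 - 1)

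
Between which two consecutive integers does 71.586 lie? 71 and 72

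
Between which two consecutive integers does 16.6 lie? 16 and 17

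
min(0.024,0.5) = 0.024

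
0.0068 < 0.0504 True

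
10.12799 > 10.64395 False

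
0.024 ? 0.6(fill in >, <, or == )<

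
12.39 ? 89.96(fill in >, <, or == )<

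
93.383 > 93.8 False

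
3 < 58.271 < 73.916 True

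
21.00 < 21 False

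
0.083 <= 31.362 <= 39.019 True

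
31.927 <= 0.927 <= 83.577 False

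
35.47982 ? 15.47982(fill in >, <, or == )>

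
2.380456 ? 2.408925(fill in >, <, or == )<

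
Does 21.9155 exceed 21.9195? No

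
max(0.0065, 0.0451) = 0.0451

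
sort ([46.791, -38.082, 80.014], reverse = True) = [80.014, 46.791, -38.082]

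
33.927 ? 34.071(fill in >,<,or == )<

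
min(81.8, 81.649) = 81.649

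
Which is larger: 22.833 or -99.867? 22.833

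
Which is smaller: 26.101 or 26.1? 26.1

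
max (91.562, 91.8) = 91.8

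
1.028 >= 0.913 True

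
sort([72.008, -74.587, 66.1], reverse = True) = [72.008, 66.1, -74.587]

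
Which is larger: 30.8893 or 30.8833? 30.8893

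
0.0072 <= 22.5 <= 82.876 True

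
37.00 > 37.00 False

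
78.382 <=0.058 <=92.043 False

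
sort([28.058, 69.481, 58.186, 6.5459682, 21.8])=[6.5459682, 21.8, 28.058, 58.186, 69.481]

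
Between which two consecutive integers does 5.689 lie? 5 and 6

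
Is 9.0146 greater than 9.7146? No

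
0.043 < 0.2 True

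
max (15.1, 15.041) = 15.1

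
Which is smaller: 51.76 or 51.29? 51.29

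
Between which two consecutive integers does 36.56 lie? 36 and 37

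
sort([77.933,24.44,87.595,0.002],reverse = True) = [87.595,77.933,24.44,0.002]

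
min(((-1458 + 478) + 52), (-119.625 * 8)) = -957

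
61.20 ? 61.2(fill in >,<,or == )==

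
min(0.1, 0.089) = 0.089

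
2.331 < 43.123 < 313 True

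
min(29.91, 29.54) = 29.54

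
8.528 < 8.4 False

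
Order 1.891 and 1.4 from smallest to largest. 1.4, 1.891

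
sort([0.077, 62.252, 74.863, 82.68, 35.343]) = [0.077, 35.343, 62.252, 74.863, 82.68]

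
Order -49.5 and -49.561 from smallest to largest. -49.561, -49.5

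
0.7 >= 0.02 True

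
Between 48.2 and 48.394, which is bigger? 48.394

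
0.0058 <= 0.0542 True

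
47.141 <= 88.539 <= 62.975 False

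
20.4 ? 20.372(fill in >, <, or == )>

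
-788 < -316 True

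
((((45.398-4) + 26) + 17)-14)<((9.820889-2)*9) False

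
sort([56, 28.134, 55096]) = [28.134, 56, 55096]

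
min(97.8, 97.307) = 97.307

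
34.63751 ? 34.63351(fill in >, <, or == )>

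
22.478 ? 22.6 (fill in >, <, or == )<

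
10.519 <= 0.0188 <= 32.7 False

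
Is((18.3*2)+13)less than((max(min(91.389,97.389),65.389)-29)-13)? No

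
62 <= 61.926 False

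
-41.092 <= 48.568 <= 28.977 False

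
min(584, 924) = 584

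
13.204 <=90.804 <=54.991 False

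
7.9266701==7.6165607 False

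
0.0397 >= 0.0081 True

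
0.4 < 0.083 False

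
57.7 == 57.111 False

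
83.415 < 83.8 True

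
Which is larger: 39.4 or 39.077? 39.4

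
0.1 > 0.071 True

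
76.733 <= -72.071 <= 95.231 False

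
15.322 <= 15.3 False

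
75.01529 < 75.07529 True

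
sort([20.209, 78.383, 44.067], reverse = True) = [78.383, 44.067, 20.209]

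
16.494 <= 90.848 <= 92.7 True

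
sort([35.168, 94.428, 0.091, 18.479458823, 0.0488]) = [0.0488, 0.091, 18.479458823, 35.168, 94.428]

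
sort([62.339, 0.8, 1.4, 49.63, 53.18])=[0.8, 1.4, 49.63, 53.18, 62.339]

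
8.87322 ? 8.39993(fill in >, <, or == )>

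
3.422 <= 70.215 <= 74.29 True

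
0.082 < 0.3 True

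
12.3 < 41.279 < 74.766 True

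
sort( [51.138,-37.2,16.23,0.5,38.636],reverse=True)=[51.138,38.636,16.23,0.5,-37.2]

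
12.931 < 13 True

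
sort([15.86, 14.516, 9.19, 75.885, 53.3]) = [9.19, 14.516, 15.86, 53.3, 75.885]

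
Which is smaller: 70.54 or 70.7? 70.54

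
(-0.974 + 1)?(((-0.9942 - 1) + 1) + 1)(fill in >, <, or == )>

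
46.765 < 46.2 False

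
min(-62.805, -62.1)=-62.805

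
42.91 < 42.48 False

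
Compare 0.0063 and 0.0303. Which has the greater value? 0.0303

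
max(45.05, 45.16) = 45.16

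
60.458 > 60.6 False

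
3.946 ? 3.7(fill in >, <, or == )>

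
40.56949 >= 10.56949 True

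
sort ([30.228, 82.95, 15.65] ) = [15.65, 30.228, 82.95]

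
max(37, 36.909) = 37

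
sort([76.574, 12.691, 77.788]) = [12.691, 76.574, 77.788]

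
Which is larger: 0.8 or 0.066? 0.8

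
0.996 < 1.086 True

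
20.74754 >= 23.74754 False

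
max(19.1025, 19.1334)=19.1334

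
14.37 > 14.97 False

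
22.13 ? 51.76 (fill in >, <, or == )<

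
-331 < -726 False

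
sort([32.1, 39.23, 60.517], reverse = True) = [60.517, 39.23, 32.1]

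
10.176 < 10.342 True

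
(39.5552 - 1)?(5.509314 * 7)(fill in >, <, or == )<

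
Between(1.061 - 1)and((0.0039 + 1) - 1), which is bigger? (1.061 - 1)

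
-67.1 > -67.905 True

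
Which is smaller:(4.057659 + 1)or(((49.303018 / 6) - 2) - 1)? (4.057659 + 1)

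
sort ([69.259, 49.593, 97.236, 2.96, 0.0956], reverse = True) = [97.236, 69.259, 49.593, 2.96, 0.0956]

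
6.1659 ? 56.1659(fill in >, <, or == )<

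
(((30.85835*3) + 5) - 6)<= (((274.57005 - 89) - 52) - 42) False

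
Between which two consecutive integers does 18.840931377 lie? 18 and 19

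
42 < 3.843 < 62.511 False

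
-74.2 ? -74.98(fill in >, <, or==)>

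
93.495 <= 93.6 True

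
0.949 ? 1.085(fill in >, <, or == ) <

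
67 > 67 False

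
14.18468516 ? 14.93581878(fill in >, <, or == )<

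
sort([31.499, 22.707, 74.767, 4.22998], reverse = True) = [74.767, 31.499, 22.707, 4.22998]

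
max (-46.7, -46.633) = -46.633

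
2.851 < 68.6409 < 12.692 False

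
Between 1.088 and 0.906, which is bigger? 1.088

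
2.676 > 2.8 False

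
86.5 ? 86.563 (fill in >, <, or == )<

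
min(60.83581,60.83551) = 60.83551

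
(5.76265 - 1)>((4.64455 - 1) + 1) True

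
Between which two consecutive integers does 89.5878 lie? 89 and 90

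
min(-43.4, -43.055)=-43.4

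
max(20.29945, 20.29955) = 20.29955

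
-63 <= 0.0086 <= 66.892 True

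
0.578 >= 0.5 True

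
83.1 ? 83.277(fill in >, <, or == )<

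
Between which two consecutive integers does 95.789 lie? 95 and 96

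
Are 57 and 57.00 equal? Yes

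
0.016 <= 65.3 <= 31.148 False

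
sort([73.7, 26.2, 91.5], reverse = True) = [91.5, 73.7, 26.2]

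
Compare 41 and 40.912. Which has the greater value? 41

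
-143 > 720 False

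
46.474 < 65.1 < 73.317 True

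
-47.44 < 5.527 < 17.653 True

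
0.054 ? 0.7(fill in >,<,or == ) <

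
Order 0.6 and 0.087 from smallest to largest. 0.087, 0.6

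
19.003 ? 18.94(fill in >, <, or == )>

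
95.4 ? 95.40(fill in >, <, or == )==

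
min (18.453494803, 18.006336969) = 18.006336969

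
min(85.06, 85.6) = 85.06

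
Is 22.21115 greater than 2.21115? Yes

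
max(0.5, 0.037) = 0.5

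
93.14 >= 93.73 False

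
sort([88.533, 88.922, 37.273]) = [37.273, 88.533, 88.922]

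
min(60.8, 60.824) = 60.8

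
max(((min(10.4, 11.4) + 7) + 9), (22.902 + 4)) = 26.902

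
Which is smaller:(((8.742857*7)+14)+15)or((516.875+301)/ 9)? (((8.742857*7)+14)+15)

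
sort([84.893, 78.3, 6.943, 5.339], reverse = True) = [84.893, 78.3, 6.943, 5.339]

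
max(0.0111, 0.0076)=0.0111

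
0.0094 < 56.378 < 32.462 False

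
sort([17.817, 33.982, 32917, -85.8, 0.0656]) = [-85.8, 0.0656, 17.817, 33.982, 32917]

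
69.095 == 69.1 False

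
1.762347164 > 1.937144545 False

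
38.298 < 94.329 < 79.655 False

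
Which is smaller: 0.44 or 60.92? 0.44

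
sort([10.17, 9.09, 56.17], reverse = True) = [56.17, 10.17, 9.09]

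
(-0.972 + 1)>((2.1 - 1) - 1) False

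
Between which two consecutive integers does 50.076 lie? 50 and 51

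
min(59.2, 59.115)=59.115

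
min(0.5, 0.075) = 0.075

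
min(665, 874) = 665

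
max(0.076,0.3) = 0.3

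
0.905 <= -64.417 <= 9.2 False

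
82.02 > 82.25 False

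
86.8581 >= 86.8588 False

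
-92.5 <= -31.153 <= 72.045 True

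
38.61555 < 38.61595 True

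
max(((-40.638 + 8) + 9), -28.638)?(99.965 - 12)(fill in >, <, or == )<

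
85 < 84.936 False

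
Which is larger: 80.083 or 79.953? 80.083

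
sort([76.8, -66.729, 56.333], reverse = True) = [76.8, 56.333, -66.729]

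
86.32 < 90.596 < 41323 True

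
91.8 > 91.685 True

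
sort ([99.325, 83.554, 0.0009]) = [0.0009, 83.554, 99.325]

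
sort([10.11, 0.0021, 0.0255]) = [0.0021, 0.0255, 10.11]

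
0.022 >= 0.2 False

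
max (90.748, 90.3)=90.748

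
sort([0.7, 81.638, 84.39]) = [0.7, 81.638, 84.39]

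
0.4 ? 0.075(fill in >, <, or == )>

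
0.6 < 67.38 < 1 False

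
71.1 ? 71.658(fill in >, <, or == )<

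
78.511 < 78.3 False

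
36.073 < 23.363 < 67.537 False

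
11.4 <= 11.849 True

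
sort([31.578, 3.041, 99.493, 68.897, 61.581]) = [3.041, 31.578, 61.581, 68.897, 99.493]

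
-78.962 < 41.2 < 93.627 True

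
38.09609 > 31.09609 True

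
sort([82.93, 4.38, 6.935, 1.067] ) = [1.067, 4.38, 6.935, 82.93]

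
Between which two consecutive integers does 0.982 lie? 0 and 1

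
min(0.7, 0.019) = 0.019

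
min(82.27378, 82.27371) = 82.27371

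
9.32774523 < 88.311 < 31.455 False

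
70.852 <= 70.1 False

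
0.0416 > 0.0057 True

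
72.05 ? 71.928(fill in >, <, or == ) >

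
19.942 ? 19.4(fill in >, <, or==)>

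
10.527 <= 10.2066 False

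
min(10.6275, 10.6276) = 10.6275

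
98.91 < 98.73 False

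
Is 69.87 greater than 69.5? Yes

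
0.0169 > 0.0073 True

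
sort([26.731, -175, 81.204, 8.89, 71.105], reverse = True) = [81.204, 71.105, 26.731, 8.89, -175]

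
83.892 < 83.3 False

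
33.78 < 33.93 True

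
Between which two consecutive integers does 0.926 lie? 0 and 1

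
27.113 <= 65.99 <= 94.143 True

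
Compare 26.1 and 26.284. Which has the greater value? 26.284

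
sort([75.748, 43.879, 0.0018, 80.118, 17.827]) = [0.0018, 17.827, 43.879, 75.748, 80.118]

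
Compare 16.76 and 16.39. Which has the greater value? 16.76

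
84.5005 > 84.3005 True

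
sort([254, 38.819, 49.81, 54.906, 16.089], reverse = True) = [254, 54.906, 49.81, 38.819, 16.089]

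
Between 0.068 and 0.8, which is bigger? 0.8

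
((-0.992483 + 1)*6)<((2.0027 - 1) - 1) False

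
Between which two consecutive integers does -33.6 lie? -34 and -33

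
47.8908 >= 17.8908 True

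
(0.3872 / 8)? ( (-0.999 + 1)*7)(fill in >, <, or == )>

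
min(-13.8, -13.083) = -13.8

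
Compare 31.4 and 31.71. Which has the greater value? 31.71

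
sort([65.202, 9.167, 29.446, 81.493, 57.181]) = [9.167, 29.446, 57.181, 65.202, 81.493]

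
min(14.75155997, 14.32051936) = 14.32051936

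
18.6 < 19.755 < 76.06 True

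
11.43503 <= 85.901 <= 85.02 False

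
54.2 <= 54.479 True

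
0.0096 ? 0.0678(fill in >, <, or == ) <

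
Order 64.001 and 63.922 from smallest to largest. 63.922, 64.001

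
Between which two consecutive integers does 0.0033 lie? 0 and 1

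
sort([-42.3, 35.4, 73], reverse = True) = [73, 35.4, -42.3]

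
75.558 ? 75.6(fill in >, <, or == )<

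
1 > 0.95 True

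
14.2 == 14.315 False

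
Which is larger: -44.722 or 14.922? 14.922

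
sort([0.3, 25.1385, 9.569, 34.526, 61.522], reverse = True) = [61.522, 34.526, 25.1385, 9.569, 0.3]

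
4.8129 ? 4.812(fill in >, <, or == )>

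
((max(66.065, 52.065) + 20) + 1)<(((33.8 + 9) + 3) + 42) True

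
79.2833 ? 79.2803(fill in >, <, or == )>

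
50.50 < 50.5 False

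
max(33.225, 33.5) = 33.5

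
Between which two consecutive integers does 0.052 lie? 0 and 1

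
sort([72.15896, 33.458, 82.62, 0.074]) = [0.074, 33.458, 72.15896, 82.62]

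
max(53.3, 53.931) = 53.931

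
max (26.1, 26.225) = 26.225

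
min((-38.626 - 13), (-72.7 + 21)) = -51.7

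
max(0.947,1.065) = 1.065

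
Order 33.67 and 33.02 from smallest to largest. 33.02,33.67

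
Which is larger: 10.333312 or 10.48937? 10.48937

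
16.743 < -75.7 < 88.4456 False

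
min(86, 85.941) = 85.941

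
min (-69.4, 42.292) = -69.4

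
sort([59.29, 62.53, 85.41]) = [59.29, 62.53, 85.41]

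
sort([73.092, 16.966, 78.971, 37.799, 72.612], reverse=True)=[78.971, 73.092, 72.612, 37.799, 16.966]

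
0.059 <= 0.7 True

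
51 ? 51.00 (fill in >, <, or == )==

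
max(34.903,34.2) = 34.903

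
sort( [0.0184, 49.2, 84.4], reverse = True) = [84.4, 49.2, 0.0184]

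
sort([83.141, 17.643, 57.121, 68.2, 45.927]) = [17.643, 45.927, 57.121, 68.2, 83.141]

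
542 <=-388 False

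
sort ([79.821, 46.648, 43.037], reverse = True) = [79.821, 46.648, 43.037]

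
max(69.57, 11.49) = 69.57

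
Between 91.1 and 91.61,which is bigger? 91.61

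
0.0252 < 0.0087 False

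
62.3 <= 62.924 True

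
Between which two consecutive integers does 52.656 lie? 52 and 53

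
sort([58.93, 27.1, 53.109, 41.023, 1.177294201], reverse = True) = [58.93, 53.109, 41.023, 27.1, 1.177294201]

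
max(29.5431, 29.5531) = 29.5531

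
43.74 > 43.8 False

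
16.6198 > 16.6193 True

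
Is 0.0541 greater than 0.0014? Yes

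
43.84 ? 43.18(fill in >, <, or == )>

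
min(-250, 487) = -250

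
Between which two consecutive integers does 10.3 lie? 10 and 11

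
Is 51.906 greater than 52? No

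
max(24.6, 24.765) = 24.765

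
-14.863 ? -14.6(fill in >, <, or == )<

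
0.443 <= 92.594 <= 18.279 False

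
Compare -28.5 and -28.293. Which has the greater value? -28.293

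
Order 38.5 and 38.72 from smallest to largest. 38.5, 38.72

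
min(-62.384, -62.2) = -62.384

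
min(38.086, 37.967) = 37.967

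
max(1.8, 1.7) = 1.8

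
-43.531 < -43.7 False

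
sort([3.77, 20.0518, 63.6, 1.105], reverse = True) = [63.6, 20.0518, 3.77, 1.105]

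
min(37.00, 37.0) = 37.00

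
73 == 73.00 True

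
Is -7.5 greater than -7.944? Yes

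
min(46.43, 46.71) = 46.43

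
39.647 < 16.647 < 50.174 False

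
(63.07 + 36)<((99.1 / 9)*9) True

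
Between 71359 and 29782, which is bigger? 71359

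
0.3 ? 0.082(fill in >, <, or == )>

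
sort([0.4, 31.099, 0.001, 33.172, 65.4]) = [0.001, 0.4, 31.099, 33.172, 65.4]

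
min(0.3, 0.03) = 0.03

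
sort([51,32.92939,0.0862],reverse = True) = [51,32.92939,0.0862]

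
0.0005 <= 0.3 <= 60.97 True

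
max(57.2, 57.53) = 57.53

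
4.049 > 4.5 False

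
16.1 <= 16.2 True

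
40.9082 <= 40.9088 True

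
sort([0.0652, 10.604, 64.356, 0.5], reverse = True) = [64.356, 10.604, 0.5, 0.0652]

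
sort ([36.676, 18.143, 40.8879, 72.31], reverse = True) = [72.31, 40.8879, 36.676, 18.143]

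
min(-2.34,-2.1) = -2.34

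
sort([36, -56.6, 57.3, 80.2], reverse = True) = [80.2, 57.3, 36, -56.6]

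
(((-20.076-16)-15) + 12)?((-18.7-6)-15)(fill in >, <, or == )>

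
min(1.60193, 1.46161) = 1.46161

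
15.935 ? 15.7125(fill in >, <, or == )>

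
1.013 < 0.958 False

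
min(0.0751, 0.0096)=0.0096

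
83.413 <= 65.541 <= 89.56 False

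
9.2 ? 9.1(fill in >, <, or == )>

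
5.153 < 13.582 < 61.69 True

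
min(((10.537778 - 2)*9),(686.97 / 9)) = 76.33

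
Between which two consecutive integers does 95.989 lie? 95 and 96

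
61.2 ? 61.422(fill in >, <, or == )<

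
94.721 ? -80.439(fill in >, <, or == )>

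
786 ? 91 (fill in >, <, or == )>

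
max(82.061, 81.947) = 82.061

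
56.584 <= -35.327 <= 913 False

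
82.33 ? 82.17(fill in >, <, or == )>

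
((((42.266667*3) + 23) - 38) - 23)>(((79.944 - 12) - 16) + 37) False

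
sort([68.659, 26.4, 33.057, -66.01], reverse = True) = [68.659, 33.057, 26.4, -66.01]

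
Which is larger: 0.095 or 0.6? 0.6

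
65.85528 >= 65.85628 False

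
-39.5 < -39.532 False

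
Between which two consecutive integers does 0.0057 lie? 0 and 1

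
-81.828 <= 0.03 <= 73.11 True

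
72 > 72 False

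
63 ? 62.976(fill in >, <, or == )>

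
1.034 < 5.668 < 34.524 True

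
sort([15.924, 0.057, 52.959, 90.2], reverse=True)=[90.2, 52.959, 15.924, 0.057]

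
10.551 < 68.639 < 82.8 True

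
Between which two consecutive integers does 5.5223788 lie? 5 and 6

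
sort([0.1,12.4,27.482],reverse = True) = [27.482,12.4,0.1]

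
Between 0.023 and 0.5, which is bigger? 0.5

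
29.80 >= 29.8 True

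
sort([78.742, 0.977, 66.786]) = [0.977, 66.786, 78.742]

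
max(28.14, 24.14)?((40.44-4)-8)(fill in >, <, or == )<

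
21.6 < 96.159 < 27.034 False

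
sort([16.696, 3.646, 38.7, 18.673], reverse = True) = [38.7, 18.673, 16.696, 3.646]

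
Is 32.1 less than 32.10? No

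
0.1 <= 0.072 False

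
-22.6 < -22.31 True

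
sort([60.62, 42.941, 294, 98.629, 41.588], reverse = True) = [294, 98.629, 60.62, 42.941, 41.588]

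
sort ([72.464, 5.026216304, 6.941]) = [5.026216304, 6.941, 72.464]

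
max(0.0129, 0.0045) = 0.0129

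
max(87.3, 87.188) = 87.3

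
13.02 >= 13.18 False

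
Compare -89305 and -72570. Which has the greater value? -72570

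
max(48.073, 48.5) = 48.5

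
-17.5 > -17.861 True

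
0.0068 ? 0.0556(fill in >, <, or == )<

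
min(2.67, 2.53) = 2.53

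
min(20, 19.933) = 19.933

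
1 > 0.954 True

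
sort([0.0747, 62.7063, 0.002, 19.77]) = [0.002, 0.0747, 19.77, 62.7063]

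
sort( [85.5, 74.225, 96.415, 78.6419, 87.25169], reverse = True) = [96.415, 87.25169, 85.5, 78.6419, 74.225]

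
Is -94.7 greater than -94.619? No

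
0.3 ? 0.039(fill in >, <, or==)>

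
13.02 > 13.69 False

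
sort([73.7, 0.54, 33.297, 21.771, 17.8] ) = [0.54, 17.8, 21.771, 33.297, 73.7]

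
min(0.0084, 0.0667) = 0.0084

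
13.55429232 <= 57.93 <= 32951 True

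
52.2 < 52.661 True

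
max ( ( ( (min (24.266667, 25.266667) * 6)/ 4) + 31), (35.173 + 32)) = 67.4000005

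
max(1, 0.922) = 1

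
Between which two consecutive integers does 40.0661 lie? 40 and 41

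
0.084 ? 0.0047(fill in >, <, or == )>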